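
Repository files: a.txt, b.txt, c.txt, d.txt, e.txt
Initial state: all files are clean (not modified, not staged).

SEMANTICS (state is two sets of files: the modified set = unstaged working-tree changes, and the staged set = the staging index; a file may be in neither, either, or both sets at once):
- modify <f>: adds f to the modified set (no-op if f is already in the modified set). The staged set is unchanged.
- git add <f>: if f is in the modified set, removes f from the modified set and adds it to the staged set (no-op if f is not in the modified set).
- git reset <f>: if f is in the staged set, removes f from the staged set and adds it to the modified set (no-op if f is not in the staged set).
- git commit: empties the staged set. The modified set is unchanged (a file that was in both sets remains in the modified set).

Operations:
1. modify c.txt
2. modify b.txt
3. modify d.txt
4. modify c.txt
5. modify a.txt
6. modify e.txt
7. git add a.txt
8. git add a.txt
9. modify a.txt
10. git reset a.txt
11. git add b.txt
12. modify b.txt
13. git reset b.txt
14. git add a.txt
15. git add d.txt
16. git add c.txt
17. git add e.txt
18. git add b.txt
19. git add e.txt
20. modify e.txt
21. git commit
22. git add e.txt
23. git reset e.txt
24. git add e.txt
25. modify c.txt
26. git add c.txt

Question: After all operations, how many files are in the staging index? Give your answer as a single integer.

Answer: 2

Derivation:
After op 1 (modify c.txt): modified={c.txt} staged={none}
After op 2 (modify b.txt): modified={b.txt, c.txt} staged={none}
After op 3 (modify d.txt): modified={b.txt, c.txt, d.txt} staged={none}
After op 4 (modify c.txt): modified={b.txt, c.txt, d.txt} staged={none}
After op 5 (modify a.txt): modified={a.txt, b.txt, c.txt, d.txt} staged={none}
After op 6 (modify e.txt): modified={a.txt, b.txt, c.txt, d.txt, e.txt} staged={none}
After op 7 (git add a.txt): modified={b.txt, c.txt, d.txt, e.txt} staged={a.txt}
After op 8 (git add a.txt): modified={b.txt, c.txt, d.txt, e.txt} staged={a.txt}
After op 9 (modify a.txt): modified={a.txt, b.txt, c.txt, d.txt, e.txt} staged={a.txt}
After op 10 (git reset a.txt): modified={a.txt, b.txt, c.txt, d.txt, e.txt} staged={none}
After op 11 (git add b.txt): modified={a.txt, c.txt, d.txt, e.txt} staged={b.txt}
After op 12 (modify b.txt): modified={a.txt, b.txt, c.txt, d.txt, e.txt} staged={b.txt}
After op 13 (git reset b.txt): modified={a.txt, b.txt, c.txt, d.txt, e.txt} staged={none}
After op 14 (git add a.txt): modified={b.txt, c.txt, d.txt, e.txt} staged={a.txt}
After op 15 (git add d.txt): modified={b.txt, c.txt, e.txt} staged={a.txt, d.txt}
After op 16 (git add c.txt): modified={b.txt, e.txt} staged={a.txt, c.txt, d.txt}
After op 17 (git add e.txt): modified={b.txt} staged={a.txt, c.txt, d.txt, e.txt}
After op 18 (git add b.txt): modified={none} staged={a.txt, b.txt, c.txt, d.txt, e.txt}
After op 19 (git add e.txt): modified={none} staged={a.txt, b.txt, c.txt, d.txt, e.txt}
After op 20 (modify e.txt): modified={e.txt} staged={a.txt, b.txt, c.txt, d.txt, e.txt}
After op 21 (git commit): modified={e.txt} staged={none}
After op 22 (git add e.txt): modified={none} staged={e.txt}
After op 23 (git reset e.txt): modified={e.txt} staged={none}
After op 24 (git add e.txt): modified={none} staged={e.txt}
After op 25 (modify c.txt): modified={c.txt} staged={e.txt}
After op 26 (git add c.txt): modified={none} staged={c.txt, e.txt}
Final staged set: {c.txt, e.txt} -> count=2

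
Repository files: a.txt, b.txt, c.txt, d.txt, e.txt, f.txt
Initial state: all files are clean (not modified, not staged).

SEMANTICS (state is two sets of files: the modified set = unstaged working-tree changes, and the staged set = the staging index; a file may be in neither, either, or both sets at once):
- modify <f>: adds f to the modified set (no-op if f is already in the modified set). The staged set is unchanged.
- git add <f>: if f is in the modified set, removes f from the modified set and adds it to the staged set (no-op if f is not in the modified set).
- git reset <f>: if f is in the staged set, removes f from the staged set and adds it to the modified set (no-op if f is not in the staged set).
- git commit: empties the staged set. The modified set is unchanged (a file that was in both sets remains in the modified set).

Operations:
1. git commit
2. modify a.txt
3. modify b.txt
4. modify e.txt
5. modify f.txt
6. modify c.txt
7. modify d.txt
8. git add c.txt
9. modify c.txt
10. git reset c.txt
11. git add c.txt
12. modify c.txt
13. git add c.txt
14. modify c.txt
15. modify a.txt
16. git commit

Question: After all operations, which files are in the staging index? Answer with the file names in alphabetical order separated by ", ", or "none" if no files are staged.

After op 1 (git commit): modified={none} staged={none}
After op 2 (modify a.txt): modified={a.txt} staged={none}
After op 3 (modify b.txt): modified={a.txt, b.txt} staged={none}
After op 4 (modify e.txt): modified={a.txt, b.txt, e.txt} staged={none}
After op 5 (modify f.txt): modified={a.txt, b.txt, e.txt, f.txt} staged={none}
After op 6 (modify c.txt): modified={a.txt, b.txt, c.txt, e.txt, f.txt} staged={none}
After op 7 (modify d.txt): modified={a.txt, b.txt, c.txt, d.txt, e.txt, f.txt} staged={none}
After op 8 (git add c.txt): modified={a.txt, b.txt, d.txt, e.txt, f.txt} staged={c.txt}
After op 9 (modify c.txt): modified={a.txt, b.txt, c.txt, d.txt, e.txt, f.txt} staged={c.txt}
After op 10 (git reset c.txt): modified={a.txt, b.txt, c.txt, d.txt, e.txt, f.txt} staged={none}
After op 11 (git add c.txt): modified={a.txt, b.txt, d.txt, e.txt, f.txt} staged={c.txt}
After op 12 (modify c.txt): modified={a.txt, b.txt, c.txt, d.txt, e.txt, f.txt} staged={c.txt}
After op 13 (git add c.txt): modified={a.txt, b.txt, d.txt, e.txt, f.txt} staged={c.txt}
After op 14 (modify c.txt): modified={a.txt, b.txt, c.txt, d.txt, e.txt, f.txt} staged={c.txt}
After op 15 (modify a.txt): modified={a.txt, b.txt, c.txt, d.txt, e.txt, f.txt} staged={c.txt}
After op 16 (git commit): modified={a.txt, b.txt, c.txt, d.txt, e.txt, f.txt} staged={none}

Answer: none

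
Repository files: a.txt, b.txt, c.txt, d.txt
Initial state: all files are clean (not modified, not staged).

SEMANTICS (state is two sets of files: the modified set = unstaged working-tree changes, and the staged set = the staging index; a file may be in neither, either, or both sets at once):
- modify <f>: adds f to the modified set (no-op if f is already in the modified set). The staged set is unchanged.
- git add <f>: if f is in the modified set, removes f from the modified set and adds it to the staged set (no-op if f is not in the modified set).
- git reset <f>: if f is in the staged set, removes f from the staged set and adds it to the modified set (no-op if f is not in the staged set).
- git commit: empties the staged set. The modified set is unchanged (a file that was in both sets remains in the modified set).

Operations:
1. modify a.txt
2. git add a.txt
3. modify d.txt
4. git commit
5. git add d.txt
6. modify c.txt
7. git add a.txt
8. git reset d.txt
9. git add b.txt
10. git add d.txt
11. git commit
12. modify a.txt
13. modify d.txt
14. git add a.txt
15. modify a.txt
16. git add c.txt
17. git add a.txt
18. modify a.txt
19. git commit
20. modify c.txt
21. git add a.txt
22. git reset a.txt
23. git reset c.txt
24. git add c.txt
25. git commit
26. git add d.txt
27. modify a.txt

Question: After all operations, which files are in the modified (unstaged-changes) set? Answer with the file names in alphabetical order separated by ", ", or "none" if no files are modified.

Answer: a.txt

Derivation:
After op 1 (modify a.txt): modified={a.txt} staged={none}
After op 2 (git add a.txt): modified={none} staged={a.txt}
After op 3 (modify d.txt): modified={d.txt} staged={a.txt}
After op 4 (git commit): modified={d.txt} staged={none}
After op 5 (git add d.txt): modified={none} staged={d.txt}
After op 6 (modify c.txt): modified={c.txt} staged={d.txt}
After op 7 (git add a.txt): modified={c.txt} staged={d.txt}
After op 8 (git reset d.txt): modified={c.txt, d.txt} staged={none}
After op 9 (git add b.txt): modified={c.txt, d.txt} staged={none}
After op 10 (git add d.txt): modified={c.txt} staged={d.txt}
After op 11 (git commit): modified={c.txt} staged={none}
After op 12 (modify a.txt): modified={a.txt, c.txt} staged={none}
After op 13 (modify d.txt): modified={a.txt, c.txt, d.txt} staged={none}
After op 14 (git add a.txt): modified={c.txt, d.txt} staged={a.txt}
After op 15 (modify a.txt): modified={a.txt, c.txt, d.txt} staged={a.txt}
After op 16 (git add c.txt): modified={a.txt, d.txt} staged={a.txt, c.txt}
After op 17 (git add a.txt): modified={d.txt} staged={a.txt, c.txt}
After op 18 (modify a.txt): modified={a.txt, d.txt} staged={a.txt, c.txt}
After op 19 (git commit): modified={a.txt, d.txt} staged={none}
After op 20 (modify c.txt): modified={a.txt, c.txt, d.txt} staged={none}
After op 21 (git add a.txt): modified={c.txt, d.txt} staged={a.txt}
After op 22 (git reset a.txt): modified={a.txt, c.txt, d.txt} staged={none}
After op 23 (git reset c.txt): modified={a.txt, c.txt, d.txt} staged={none}
After op 24 (git add c.txt): modified={a.txt, d.txt} staged={c.txt}
After op 25 (git commit): modified={a.txt, d.txt} staged={none}
After op 26 (git add d.txt): modified={a.txt} staged={d.txt}
After op 27 (modify a.txt): modified={a.txt} staged={d.txt}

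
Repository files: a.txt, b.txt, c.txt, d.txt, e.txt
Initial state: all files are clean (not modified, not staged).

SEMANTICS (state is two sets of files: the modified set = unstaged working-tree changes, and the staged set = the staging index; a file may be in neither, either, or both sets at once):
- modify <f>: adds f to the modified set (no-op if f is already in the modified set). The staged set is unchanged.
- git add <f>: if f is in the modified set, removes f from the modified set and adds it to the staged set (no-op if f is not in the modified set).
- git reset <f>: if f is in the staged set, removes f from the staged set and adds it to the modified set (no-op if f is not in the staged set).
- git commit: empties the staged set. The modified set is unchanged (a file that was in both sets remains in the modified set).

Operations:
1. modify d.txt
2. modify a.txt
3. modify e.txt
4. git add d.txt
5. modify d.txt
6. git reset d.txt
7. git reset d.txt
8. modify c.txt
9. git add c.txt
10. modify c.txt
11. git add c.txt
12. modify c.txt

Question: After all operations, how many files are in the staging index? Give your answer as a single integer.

After op 1 (modify d.txt): modified={d.txt} staged={none}
After op 2 (modify a.txt): modified={a.txt, d.txt} staged={none}
After op 3 (modify e.txt): modified={a.txt, d.txt, e.txt} staged={none}
After op 4 (git add d.txt): modified={a.txt, e.txt} staged={d.txt}
After op 5 (modify d.txt): modified={a.txt, d.txt, e.txt} staged={d.txt}
After op 6 (git reset d.txt): modified={a.txt, d.txt, e.txt} staged={none}
After op 7 (git reset d.txt): modified={a.txt, d.txt, e.txt} staged={none}
After op 8 (modify c.txt): modified={a.txt, c.txt, d.txt, e.txt} staged={none}
After op 9 (git add c.txt): modified={a.txt, d.txt, e.txt} staged={c.txt}
After op 10 (modify c.txt): modified={a.txt, c.txt, d.txt, e.txt} staged={c.txt}
After op 11 (git add c.txt): modified={a.txt, d.txt, e.txt} staged={c.txt}
After op 12 (modify c.txt): modified={a.txt, c.txt, d.txt, e.txt} staged={c.txt}
Final staged set: {c.txt} -> count=1

Answer: 1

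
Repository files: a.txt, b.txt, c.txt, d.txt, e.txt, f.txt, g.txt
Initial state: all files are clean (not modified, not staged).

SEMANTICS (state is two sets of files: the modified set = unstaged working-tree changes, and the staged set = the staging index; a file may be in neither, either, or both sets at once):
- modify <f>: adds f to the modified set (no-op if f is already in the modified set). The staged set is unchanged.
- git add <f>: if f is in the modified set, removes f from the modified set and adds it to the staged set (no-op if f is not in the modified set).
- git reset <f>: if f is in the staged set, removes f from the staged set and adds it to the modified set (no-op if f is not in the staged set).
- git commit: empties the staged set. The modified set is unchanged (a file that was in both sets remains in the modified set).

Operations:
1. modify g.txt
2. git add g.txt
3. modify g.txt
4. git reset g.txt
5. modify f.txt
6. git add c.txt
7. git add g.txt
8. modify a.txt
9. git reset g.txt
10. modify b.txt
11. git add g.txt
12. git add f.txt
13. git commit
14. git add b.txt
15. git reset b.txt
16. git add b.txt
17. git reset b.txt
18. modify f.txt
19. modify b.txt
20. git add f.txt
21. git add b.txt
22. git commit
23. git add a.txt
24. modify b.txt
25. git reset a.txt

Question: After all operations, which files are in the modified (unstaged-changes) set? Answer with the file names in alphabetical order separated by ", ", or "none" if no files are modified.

After op 1 (modify g.txt): modified={g.txt} staged={none}
After op 2 (git add g.txt): modified={none} staged={g.txt}
After op 3 (modify g.txt): modified={g.txt} staged={g.txt}
After op 4 (git reset g.txt): modified={g.txt} staged={none}
After op 5 (modify f.txt): modified={f.txt, g.txt} staged={none}
After op 6 (git add c.txt): modified={f.txt, g.txt} staged={none}
After op 7 (git add g.txt): modified={f.txt} staged={g.txt}
After op 8 (modify a.txt): modified={a.txt, f.txt} staged={g.txt}
After op 9 (git reset g.txt): modified={a.txt, f.txt, g.txt} staged={none}
After op 10 (modify b.txt): modified={a.txt, b.txt, f.txt, g.txt} staged={none}
After op 11 (git add g.txt): modified={a.txt, b.txt, f.txt} staged={g.txt}
After op 12 (git add f.txt): modified={a.txt, b.txt} staged={f.txt, g.txt}
After op 13 (git commit): modified={a.txt, b.txt} staged={none}
After op 14 (git add b.txt): modified={a.txt} staged={b.txt}
After op 15 (git reset b.txt): modified={a.txt, b.txt} staged={none}
After op 16 (git add b.txt): modified={a.txt} staged={b.txt}
After op 17 (git reset b.txt): modified={a.txt, b.txt} staged={none}
After op 18 (modify f.txt): modified={a.txt, b.txt, f.txt} staged={none}
After op 19 (modify b.txt): modified={a.txt, b.txt, f.txt} staged={none}
After op 20 (git add f.txt): modified={a.txt, b.txt} staged={f.txt}
After op 21 (git add b.txt): modified={a.txt} staged={b.txt, f.txt}
After op 22 (git commit): modified={a.txt} staged={none}
After op 23 (git add a.txt): modified={none} staged={a.txt}
After op 24 (modify b.txt): modified={b.txt} staged={a.txt}
After op 25 (git reset a.txt): modified={a.txt, b.txt} staged={none}

Answer: a.txt, b.txt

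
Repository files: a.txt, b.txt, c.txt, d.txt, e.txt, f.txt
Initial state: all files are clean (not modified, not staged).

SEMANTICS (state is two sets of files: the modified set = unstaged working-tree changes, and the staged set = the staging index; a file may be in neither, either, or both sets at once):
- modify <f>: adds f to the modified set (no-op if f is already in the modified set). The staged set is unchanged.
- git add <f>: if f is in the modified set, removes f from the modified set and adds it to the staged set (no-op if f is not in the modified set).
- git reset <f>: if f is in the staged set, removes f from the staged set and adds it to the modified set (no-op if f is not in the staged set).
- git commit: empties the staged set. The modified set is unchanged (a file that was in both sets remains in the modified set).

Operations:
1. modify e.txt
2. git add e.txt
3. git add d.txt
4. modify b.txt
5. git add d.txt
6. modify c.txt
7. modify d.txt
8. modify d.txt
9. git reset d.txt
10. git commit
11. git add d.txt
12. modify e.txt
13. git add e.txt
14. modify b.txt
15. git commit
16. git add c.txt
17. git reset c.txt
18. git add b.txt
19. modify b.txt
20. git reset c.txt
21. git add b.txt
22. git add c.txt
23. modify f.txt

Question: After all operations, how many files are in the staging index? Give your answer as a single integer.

Answer: 2

Derivation:
After op 1 (modify e.txt): modified={e.txt} staged={none}
After op 2 (git add e.txt): modified={none} staged={e.txt}
After op 3 (git add d.txt): modified={none} staged={e.txt}
After op 4 (modify b.txt): modified={b.txt} staged={e.txt}
After op 5 (git add d.txt): modified={b.txt} staged={e.txt}
After op 6 (modify c.txt): modified={b.txt, c.txt} staged={e.txt}
After op 7 (modify d.txt): modified={b.txt, c.txt, d.txt} staged={e.txt}
After op 8 (modify d.txt): modified={b.txt, c.txt, d.txt} staged={e.txt}
After op 9 (git reset d.txt): modified={b.txt, c.txt, d.txt} staged={e.txt}
After op 10 (git commit): modified={b.txt, c.txt, d.txt} staged={none}
After op 11 (git add d.txt): modified={b.txt, c.txt} staged={d.txt}
After op 12 (modify e.txt): modified={b.txt, c.txt, e.txt} staged={d.txt}
After op 13 (git add e.txt): modified={b.txt, c.txt} staged={d.txt, e.txt}
After op 14 (modify b.txt): modified={b.txt, c.txt} staged={d.txt, e.txt}
After op 15 (git commit): modified={b.txt, c.txt} staged={none}
After op 16 (git add c.txt): modified={b.txt} staged={c.txt}
After op 17 (git reset c.txt): modified={b.txt, c.txt} staged={none}
After op 18 (git add b.txt): modified={c.txt} staged={b.txt}
After op 19 (modify b.txt): modified={b.txt, c.txt} staged={b.txt}
After op 20 (git reset c.txt): modified={b.txt, c.txt} staged={b.txt}
After op 21 (git add b.txt): modified={c.txt} staged={b.txt}
After op 22 (git add c.txt): modified={none} staged={b.txt, c.txt}
After op 23 (modify f.txt): modified={f.txt} staged={b.txt, c.txt}
Final staged set: {b.txt, c.txt} -> count=2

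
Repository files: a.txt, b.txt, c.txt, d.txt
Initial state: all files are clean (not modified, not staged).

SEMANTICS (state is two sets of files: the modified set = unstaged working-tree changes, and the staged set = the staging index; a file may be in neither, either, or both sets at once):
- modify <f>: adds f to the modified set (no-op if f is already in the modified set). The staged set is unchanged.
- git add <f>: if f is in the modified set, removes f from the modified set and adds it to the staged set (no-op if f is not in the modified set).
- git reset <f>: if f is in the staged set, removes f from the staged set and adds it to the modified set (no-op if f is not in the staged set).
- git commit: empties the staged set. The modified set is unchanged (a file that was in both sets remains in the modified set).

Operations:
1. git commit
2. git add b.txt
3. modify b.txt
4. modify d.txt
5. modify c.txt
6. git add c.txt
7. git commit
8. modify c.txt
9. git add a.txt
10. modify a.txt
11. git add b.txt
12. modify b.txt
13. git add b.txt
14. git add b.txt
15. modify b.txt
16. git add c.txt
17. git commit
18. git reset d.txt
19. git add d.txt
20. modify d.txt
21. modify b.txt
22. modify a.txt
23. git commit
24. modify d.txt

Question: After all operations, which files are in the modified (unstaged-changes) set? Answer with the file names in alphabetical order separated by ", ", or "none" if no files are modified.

Answer: a.txt, b.txt, d.txt

Derivation:
After op 1 (git commit): modified={none} staged={none}
After op 2 (git add b.txt): modified={none} staged={none}
After op 3 (modify b.txt): modified={b.txt} staged={none}
After op 4 (modify d.txt): modified={b.txt, d.txt} staged={none}
After op 5 (modify c.txt): modified={b.txt, c.txt, d.txt} staged={none}
After op 6 (git add c.txt): modified={b.txt, d.txt} staged={c.txt}
After op 7 (git commit): modified={b.txt, d.txt} staged={none}
After op 8 (modify c.txt): modified={b.txt, c.txt, d.txt} staged={none}
After op 9 (git add a.txt): modified={b.txt, c.txt, d.txt} staged={none}
After op 10 (modify a.txt): modified={a.txt, b.txt, c.txt, d.txt} staged={none}
After op 11 (git add b.txt): modified={a.txt, c.txt, d.txt} staged={b.txt}
After op 12 (modify b.txt): modified={a.txt, b.txt, c.txt, d.txt} staged={b.txt}
After op 13 (git add b.txt): modified={a.txt, c.txt, d.txt} staged={b.txt}
After op 14 (git add b.txt): modified={a.txt, c.txt, d.txt} staged={b.txt}
After op 15 (modify b.txt): modified={a.txt, b.txt, c.txt, d.txt} staged={b.txt}
After op 16 (git add c.txt): modified={a.txt, b.txt, d.txt} staged={b.txt, c.txt}
After op 17 (git commit): modified={a.txt, b.txt, d.txt} staged={none}
After op 18 (git reset d.txt): modified={a.txt, b.txt, d.txt} staged={none}
After op 19 (git add d.txt): modified={a.txt, b.txt} staged={d.txt}
After op 20 (modify d.txt): modified={a.txt, b.txt, d.txt} staged={d.txt}
After op 21 (modify b.txt): modified={a.txt, b.txt, d.txt} staged={d.txt}
After op 22 (modify a.txt): modified={a.txt, b.txt, d.txt} staged={d.txt}
After op 23 (git commit): modified={a.txt, b.txt, d.txt} staged={none}
After op 24 (modify d.txt): modified={a.txt, b.txt, d.txt} staged={none}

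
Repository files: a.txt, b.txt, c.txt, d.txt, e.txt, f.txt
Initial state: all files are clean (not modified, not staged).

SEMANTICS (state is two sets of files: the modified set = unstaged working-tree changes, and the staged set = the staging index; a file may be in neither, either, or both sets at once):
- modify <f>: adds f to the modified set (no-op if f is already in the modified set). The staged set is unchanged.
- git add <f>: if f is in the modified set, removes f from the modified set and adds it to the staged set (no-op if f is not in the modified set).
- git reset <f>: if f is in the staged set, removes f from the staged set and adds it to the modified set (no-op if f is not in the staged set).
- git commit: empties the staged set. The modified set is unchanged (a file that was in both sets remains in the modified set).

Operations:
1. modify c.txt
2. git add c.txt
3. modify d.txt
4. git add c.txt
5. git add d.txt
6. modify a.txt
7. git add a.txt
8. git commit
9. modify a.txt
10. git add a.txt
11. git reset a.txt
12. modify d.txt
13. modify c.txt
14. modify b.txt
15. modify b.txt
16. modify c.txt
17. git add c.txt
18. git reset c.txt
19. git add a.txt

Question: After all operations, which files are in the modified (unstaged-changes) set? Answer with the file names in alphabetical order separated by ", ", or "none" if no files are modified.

After op 1 (modify c.txt): modified={c.txt} staged={none}
After op 2 (git add c.txt): modified={none} staged={c.txt}
After op 3 (modify d.txt): modified={d.txt} staged={c.txt}
After op 4 (git add c.txt): modified={d.txt} staged={c.txt}
After op 5 (git add d.txt): modified={none} staged={c.txt, d.txt}
After op 6 (modify a.txt): modified={a.txt} staged={c.txt, d.txt}
After op 7 (git add a.txt): modified={none} staged={a.txt, c.txt, d.txt}
After op 8 (git commit): modified={none} staged={none}
After op 9 (modify a.txt): modified={a.txt} staged={none}
After op 10 (git add a.txt): modified={none} staged={a.txt}
After op 11 (git reset a.txt): modified={a.txt} staged={none}
After op 12 (modify d.txt): modified={a.txt, d.txt} staged={none}
After op 13 (modify c.txt): modified={a.txt, c.txt, d.txt} staged={none}
After op 14 (modify b.txt): modified={a.txt, b.txt, c.txt, d.txt} staged={none}
After op 15 (modify b.txt): modified={a.txt, b.txt, c.txt, d.txt} staged={none}
After op 16 (modify c.txt): modified={a.txt, b.txt, c.txt, d.txt} staged={none}
After op 17 (git add c.txt): modified={a.txt, b.txt, d.txt} staged={c.txt}
After op 18 (git reset c.txt): modified={a.txt, b.txt, c.txt, d.txt} staged={none}
After op 19 (git add a.txt): modified={b.txt, c.txt, d.txt} staged={a.txt}

Answer: b.txt, c.txt, d.txt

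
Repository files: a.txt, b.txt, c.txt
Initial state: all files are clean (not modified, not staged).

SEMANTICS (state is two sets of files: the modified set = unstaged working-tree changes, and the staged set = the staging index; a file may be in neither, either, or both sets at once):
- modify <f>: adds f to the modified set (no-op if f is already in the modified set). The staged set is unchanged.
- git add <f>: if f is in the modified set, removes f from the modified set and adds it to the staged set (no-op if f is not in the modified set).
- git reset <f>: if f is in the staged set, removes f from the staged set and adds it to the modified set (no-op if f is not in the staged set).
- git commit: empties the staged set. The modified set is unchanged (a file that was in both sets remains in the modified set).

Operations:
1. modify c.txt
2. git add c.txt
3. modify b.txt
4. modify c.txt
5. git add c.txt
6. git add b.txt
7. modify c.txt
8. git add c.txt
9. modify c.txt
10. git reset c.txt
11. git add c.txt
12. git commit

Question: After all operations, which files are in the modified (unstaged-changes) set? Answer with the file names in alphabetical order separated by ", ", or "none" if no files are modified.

After op 1 (modify c.txt): modified={c.txt} staged={none}
After op 2 (git add c.txt): modified={none} staged={c.txt}
After op 3 (modify b.txt): modified={b.txt} staged={c.txt}
After op 4 (modify c.txt): modified={b.txt, c.txt} staged={c.txt}
After op 5 (git add c.txt): modified={b.txt} staged={c.txt}
After op 6 (git add b.txt): modified={none} staged={b.txt, c.txt}
After op 7 (modify c.txt): modified={c.txt} staged={b.txt, c.txt}
After op 8 (git add c.txt): modified={none} staged={b.txt, c.txt}
After op 9 (modify c.txt): modified={c.txt} staged={b.txt, c.txt}
After op 10 (git reset c.txt): modified={c.txt} staged={b.txt}
After op 11 (git add c.txt): modified={none} staged={b.txt, c.txt}
After op 12 (git commit): modified={none} staged={none}

Answer: none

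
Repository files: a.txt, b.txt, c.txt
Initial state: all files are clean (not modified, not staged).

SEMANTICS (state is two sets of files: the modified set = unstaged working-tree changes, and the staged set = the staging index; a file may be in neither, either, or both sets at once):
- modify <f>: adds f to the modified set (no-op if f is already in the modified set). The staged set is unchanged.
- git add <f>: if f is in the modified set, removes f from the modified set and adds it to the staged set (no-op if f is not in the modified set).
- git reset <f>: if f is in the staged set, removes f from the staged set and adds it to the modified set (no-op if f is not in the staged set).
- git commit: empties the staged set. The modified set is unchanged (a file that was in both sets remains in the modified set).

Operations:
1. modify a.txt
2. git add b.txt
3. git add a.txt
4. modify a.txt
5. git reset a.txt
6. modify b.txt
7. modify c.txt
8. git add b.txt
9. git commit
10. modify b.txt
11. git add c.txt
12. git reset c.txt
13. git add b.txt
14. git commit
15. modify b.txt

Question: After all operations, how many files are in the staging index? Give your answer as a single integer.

After op 1 (modify a.txt): modified={a.txt} staged={none}
After op 2 (git add b.txt): modified={a.txt} staged={none}
After op 3 (git add a.txt): modified={none} staged={a.txt}
After op 4 (modify a.txt): modified={a.txt} staged={a.txt}
After op 5 (git reset a.txt): modified={a.txt} staged={none}
After op 6 (modify b.txt): modified={a.txt, b.txt} staged={none}
After op 7 (modify c.txt): modified={a.txt, b.txt, c.txt} staged={none}
After op 8 (git add b.txt): modified={a.txt, c.txt} staged={b.txt}
After op 9 (git commit): modified={a.txt, c.txt} staged={none}
After op 10 (modify b.txt): modified={a.txt, b.txt, c.txt} staged={none}
After op 11 (git add c.txt): modified={a.txt, b.txt} staged={c.txt}
After op 12 (git reset c.txt): modified={a.txt, b.txt, c.txt} staged={none}
After op 13 (git add b.txt): modified={a.txt, c.txt} staged={b.txt}
After op 14 (git commit): modified={a.txt, c.txt} staged={none}
After op 15 (modify b.txt): modified={a.txt, b.txt, c.txt} staged={none}
Final staged set: {none} -> count=0

Answer: 0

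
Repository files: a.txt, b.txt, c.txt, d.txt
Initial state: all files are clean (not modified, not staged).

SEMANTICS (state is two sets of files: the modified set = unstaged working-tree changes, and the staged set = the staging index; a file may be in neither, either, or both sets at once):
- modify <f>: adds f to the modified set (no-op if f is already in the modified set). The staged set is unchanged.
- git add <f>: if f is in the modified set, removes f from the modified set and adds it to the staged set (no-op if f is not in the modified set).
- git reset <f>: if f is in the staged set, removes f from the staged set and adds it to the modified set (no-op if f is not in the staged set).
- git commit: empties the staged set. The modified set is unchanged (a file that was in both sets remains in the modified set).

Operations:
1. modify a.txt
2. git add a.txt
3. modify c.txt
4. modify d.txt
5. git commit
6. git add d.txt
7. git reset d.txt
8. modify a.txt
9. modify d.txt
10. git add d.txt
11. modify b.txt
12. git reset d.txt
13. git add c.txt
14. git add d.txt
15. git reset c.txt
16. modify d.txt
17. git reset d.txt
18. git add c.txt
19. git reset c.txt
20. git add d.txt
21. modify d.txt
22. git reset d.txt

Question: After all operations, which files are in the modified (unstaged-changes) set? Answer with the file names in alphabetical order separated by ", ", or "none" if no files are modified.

After op 1 (modify a.txt): modified={a.txt} staged={none}
After op 2 (git add a.txt): modified={none} staged={a.txt}
After op 3 (modify c.txt): modified={c.txt} staged={a.txt}
After op 4 (modify d.txt): modified={c.txt, d.txt} staged={a.txt}
After op 5 (git commit): modified={c.txt, d.txt} staged={none}
After op 6 (git add d.txt): modified={c.txt} staged={d.txt}
After op 7 (git reset d.txt): modified={c.txt, d.txt} staged={none}
After op 8 (modify a.txt): modified={a.txt, c.txt, d.txt} staged={none}
After op 9 (modify d.txt): modified={a.txt, c.txt, d.txt} staged={none}
After op 10 (git add d.txt): modified={a.txt, c.txt} staged={d.txt}
After op 11 (modify b.txt): modified={a.txt, b.txt, c.txt} staged={d.txt}
After op 12 (git reset d.txt): modified={a.txt, b.txt, c.txt, d.txt} staged={none}
After op 13 (git add c.txt): modified={a.txt, b.txt, d.txt} staged={c.txt}
After op 14 (git add d.txt): modified={a.txt, b.txt} staged={c.txt, d.txt}
After op 15 (git reset c.txt): modified={a.txt, b.txt, c.txt} staged={d.txt}
After op 16 (modify d.txt): modified={a.txt, b.txt, c.txt, d.txt} staged={d.txt}
After op 17 (git reset d.txt): modified={a.txt, b.txt, c.txt, d.txt} staged={none}
After op 18 (git add c.txt): modified={a.txt, b.txt, d.txt} staged={c.txt}
After op 19 (git reset c.txt): modified={a.txt, b.txt, c.txt, d.txt} staged={none}
After op 20 (git add d.txt): modified={a.txt, b.txt, c.txt} staged={d.txt}
After op 21 (modify d.txt): modified={a.txt, b.txt, c.txt, d.txt} staged={d.txt}
After op 22 (git reset d.txt): modified={a.txt, b.txt, c.txt, d.txt} staged={none}

Answer: a.txt, b.txt, c.txt, d.txt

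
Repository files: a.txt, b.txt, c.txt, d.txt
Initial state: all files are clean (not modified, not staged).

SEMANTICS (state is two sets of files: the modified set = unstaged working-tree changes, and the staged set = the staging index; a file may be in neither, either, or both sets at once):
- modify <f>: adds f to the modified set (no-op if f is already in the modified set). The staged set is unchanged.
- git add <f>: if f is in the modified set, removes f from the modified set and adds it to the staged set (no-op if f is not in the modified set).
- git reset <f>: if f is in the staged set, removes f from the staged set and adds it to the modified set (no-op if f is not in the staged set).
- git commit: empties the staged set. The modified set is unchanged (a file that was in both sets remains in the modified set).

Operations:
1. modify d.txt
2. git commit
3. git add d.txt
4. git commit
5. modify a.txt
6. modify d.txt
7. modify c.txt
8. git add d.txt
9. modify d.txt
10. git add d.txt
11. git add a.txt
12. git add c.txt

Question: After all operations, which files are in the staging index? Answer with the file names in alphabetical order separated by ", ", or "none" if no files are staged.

After op 1 (modify d.txt): modified={d.txt} staged={none}
After op 2 (git commit): modified={d.txt} staged={none}
After op 3 (git add d.txt): modified={none} staged={d.txt}
After op 4 (git commit): modified={none} staged={none}
After op 5 (modify a.txt): modified={a.txt} staged={none}
After op 6 (modify d.txt): modified={a.txt, d.txt} staged={none}
After op 7 (modify c.txt): modified={a.txt, c.txt, d.txt} staged={none}
After op 8 (git add d.txt): modified={a.txt, c.txt} staged={d.txt}
After op 9 (modify d.txt): modified={a.txt, c.txt, d.txt} staged={d.txt}
After op 10 (git add d.txt): modified={a.txt, c.txt} staged={d.txt}
After op 11 (git add a.txt): modified={c.txt} staged={a.txt, d.txt}
After op 12 (git add c.txt): modified={none} staged={a.txt, c.txt, d.txt}

Answer: a.txt, c.txt, d.txt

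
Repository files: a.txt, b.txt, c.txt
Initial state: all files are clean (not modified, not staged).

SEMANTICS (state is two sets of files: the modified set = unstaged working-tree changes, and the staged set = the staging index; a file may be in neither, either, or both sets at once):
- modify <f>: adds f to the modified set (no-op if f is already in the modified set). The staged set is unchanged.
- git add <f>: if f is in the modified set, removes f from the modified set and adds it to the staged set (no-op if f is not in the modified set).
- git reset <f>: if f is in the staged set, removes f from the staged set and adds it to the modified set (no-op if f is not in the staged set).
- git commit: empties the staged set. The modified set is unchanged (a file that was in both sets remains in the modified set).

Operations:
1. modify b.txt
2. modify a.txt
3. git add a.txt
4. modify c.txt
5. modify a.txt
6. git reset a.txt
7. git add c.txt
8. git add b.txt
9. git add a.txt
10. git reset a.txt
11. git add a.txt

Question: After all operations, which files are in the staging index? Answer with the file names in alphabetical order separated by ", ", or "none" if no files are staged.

After op 1 (modify b.txt): modified={b.txt} staged={none}
After op 2 (modify a.txt): modified={a.txt, b.txt} staged={none}
After op 3 (git add a.txt): modified={b.txt} staged={a.txt}
After op 4 (modify c.txt): modified={b.txt, c.txt} staged={a.txt}
After op 5 (modify a.txt): modified={a.txt, b.txt, c.txt} staged={a.txt}
After op 6 (git reset a.txt): modified={a.txt, b.txt, c.txt} staged={none}
After op 7 (git add c.txt): modified={a.txt, b.txt} staged={c.txt}
After op 8 (git add b.txt): modified={a.txt} staged={b.txt, c.txt}
After op 9 (git add a.txt): modified={none} staged={a.txt, b.txt, c.txt}
After op 10 (git reset a.txt): modified={a.txt} staged={b.txt, c.txt}
After op 11 (git add a.txt): modified={none} staged={a.txt, b.txt, c.txt}

Answer: a.txt, b.txt, c.txt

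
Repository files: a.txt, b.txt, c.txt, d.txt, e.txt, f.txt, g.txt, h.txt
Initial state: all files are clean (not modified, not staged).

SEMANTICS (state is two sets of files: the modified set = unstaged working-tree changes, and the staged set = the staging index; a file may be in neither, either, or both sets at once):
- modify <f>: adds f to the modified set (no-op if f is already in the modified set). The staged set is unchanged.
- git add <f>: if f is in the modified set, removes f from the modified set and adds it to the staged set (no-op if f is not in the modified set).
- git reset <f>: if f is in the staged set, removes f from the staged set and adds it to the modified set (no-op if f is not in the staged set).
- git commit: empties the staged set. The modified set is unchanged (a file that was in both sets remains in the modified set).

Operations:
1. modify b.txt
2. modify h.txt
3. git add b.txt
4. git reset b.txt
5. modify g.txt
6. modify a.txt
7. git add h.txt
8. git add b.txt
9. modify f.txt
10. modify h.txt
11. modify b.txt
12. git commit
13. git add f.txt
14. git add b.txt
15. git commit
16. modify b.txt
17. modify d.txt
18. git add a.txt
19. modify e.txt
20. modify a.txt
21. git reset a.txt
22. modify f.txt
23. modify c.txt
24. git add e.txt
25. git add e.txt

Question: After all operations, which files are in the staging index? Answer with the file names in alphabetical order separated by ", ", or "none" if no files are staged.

After op 1 (modify b.txt): modified={b.txt} staged={none}
After op 2 (modify h.txt): modified={b.txt, h.txt} staged={none}
After op 3 (git add b.txt): modified={h.txt} staged={b.txt}
After op 4 (git reset b.txt): modified={b.txt, h.txt} staged={none}
After op 5 (modify g.txt): modified={b.txt, g.txt, h.txt} staged={none}
After op 6 (modify a.txt): modified={a.txt, b.txt, g.txt, h.txt} staged={none}
After op 7 (git add h.txt): modified={a.txt, b.txt, g.txt} staged={h.txt}
After op 8 (git add b.txt): modified={a.txt, g.txt} staged={b.txt, h.txt}
After op 9 (modify f.txt): modified={a.txt, f.txt, g.txt} staged={b.txt, h.txt}
After op 10 (modify h.txt): modified={a.txt, f.txt, g.txt, h.txt} staged={b.txt, h.txt}
After op 11 (modify b.txt): modified={a.txt, b.txt, f.txt, g.txt, h.txt} staged={b.txt, h.txt}
After op 12 (git commit): modified={a.txt, b.txt, f.txt, g.txt, h.txt} staged={none}
After op 13 (git add f.txt): modified={a.txt, b.txt, g.txt, h.txt} staged={f.txt}
After op 14 (git add b.txt): modified={a.txt, g.txt, h.txt} staged={b.txt, f.txt}
After op 15 (git commit): modified={a.txt, g.txt, h.txt} staged={none}
After op 16 (modify b.txt): modified={a.txt, b.txt, g.txt, h.txt} staged={none}
After op 17 (modify d.txt): modified={a.txt, b.txt, d.txt, g.txt, h.txt} staged={none}
After op 18 (git add a.txt): modified={b.txt, d.txt, g.txt, h.txt} staged={a.txt}
After op 19 (modify e.txt): modified={b.txt, d.txt, e.txt, g.txt, h.txt} staged={a.txt}
After op 20 (modify a.txt): modified={a.txt, b.txt, d.txt, e.txt, g.txt, h.txt} staged={a.txt}
After op 21 (git reset a.txt): modified={a.txt, b.txt, d.txt, e.txt, g.txt, h.txt} staged={none}
After op 22 (modify f.txt): modified={a.txt, b.txt, d.txt, e.txt, f.txt, g.txt, h.txt} staged={none}
After op 23 (modify c.txt): modified={a.txt, b.txt, c.txt, d.txt, e.txt, f.txt, g.txt, h.txt} staged={none}
After op 24 (git add e.txt): modified={a.txt, b.txt, c.txt, d.txt, f.txt, g.txt, h.txt} staged={e.txt}
After op 25 (git add e.txt): modified={a.txt, b.txt, c.txt, d.txt, f.txt, g.txt, h.txt} staged={e.txt}

Answer: e.txt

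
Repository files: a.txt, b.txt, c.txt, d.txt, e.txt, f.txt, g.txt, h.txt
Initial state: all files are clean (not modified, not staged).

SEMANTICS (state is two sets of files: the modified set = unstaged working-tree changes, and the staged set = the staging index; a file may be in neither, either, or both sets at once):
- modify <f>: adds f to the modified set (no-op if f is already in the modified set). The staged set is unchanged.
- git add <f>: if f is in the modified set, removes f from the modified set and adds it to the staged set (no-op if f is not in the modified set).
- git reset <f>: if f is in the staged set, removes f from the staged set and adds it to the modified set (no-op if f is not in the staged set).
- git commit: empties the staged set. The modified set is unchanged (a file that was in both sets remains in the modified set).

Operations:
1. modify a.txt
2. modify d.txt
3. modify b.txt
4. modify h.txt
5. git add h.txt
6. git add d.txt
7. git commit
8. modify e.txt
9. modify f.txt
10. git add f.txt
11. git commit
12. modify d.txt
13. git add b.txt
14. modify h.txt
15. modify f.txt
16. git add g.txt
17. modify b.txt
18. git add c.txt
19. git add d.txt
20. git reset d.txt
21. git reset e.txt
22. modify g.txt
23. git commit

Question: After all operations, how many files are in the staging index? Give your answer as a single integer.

After op 1 (modify a.txt): modified={a.txt} staged={none}
After op 2 (modify d.txt): modified={a.txt, d.txt} staged={none}
After op 3 (modify b.txt): modified={a.txt, b.txt, d.txt} staged={none}
After op 4 (modify h.txt): modified={a.txt, b.txt, d.txt, h.txt} staged={none}
After op 5 (git add h.txt): modified={a.txt, b.txt, d.txt} staged={h.txt}
After op 6 (git add d.txt): modified={a.txt, b.txt} staged={d.txt, h.txt}
After op 7 (git commit): modified={a.txt, b.txt} staged={none}
After op 8 (modify e.txt): modified={a.txt, b.txt, e.txt} staged={none}
After op 9 (modify f.txt): modified={a.txt, b.txt, e.txt, f.txt} staged={none}
After op 10 (git add f.txt): modified={a.txt, b.txt, e.txt} staged={f.txt}
After op 11 (git commit): modified={a.txt, b.txt, e.txt} staged={none}
After op 12 (modify d.txt): modified={a.txt, b.txt, d.txt, e.txt} staged={none}
After op 13 (git add b.txt): modified={a.txt, d.txt, e.txt} staged={b.txt}
After op 14 (modify h.txt): modified={a.txt, d.txt, e.txt, h.txt} staged={b.txt}
After op 15 (modify f.txt): modified={a.txt, d.txt, e.txt, f.txt, h.txt} staged={b.txt}
After op 16 (git add g.txt): modified={a.txt, d.txt, e.txt, f.txt, h.txt} staged={b.txt}
After op 17 (modify b.txt): modified={a.txt, b.txt, d.txt, e.txt, f.txt, h.txt} staged={b.txt}
After op 18 (git add c.txt): modified={a.txt, b.txt, d.txt, e.txt, f.txt, h.txt} staged={b.txt}
After op 19 (git add d.txt): modified={a.txt, b.txt, e.txt, f.txt, h.txt} staged={b.txt, d.txt}
After op 20 (git reset d.txt): modified={a.txt, b.txt, d.txt, e.txt, f.txt, h.txt} staged={b.txt}
After op 21 (git reset e.txt): modified={a.txt, b.txt, d.txt, e.txt, f.txt, h.txt} staged={b.txt}
After op 22 (modify g.txt): modified={a.txt, b.txt, d.txt, e.txt, f.txt, g.txt, h.txt} staged={b.txt}
After op 23 (git commit): modified={a.txt, b.txt, d.txt, e.txt, f.txt, g.txt, h.txt} staged={none}
Final staged set: {none} -> count=0

Answer: 0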